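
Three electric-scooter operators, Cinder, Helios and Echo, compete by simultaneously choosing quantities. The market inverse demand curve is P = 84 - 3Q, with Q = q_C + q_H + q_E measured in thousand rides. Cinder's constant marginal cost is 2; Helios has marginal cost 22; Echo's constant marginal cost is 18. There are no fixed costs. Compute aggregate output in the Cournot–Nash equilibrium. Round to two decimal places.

17.50

Cinder's profit: π_C = (84 - 3Q)q_C - (2q_C). Setting ∂π_C/∂q_C = 0: 82 - 6q_C - 3(q_H + q_E) = 0.
Helios's first-order condition: 62 - 6q_H - 3(q_C + q_E) = 0.
Echo's first-order condition: 66 - 6q_E - 3(q_C + q_H) = 0.
Summing all 3 equations gives 210 − 12Q = 0, hence Q = 35/2.
Back-substituting: q_C = (82 − 105/2)/3 = 59/6, q_H = (62 − 105/2)/3 = 19/6, q_E = (66 − 105/2)/3 = 9/2.
Total output Q = 59/6 + 19/6 + 9/2 = 35/2.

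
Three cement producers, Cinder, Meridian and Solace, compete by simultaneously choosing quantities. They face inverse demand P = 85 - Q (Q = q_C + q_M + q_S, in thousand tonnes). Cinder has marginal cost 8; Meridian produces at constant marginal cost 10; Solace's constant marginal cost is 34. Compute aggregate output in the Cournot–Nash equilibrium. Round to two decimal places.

50.75

Cinder's profit: π_C = (85 - Q)q_C - (8q_C). Setting ∂π_C/∂q_C = 0: 77 - 2q_C - (q_M + q_S) = 0.
Meridian's profit: π_M = (85 - Q)q_M - (10q_M). Setting ∂π_M/∂q_M = 0: 75 - 2q_M - (q_C + q_S) = 0.
Solace's profit: π_S = (85 - Q)q_S - (34q_S). Setting ∂π_S/∂q_S = 0: 51 - 2q_S - (q_C + q_M) = 0.
Adding the 3 conditions: 203 − 2Q − 2Q = 0, i.e. Q = 203/4.
Back-substituting: q_C = (77 − 203/4) = 105/4, q_M = (75 − 203/4) = 97/4, q_S = (51 − 203/4) = 1/4.
Total output Q = 105/4 + 97/4 + 1/4 = 203/4.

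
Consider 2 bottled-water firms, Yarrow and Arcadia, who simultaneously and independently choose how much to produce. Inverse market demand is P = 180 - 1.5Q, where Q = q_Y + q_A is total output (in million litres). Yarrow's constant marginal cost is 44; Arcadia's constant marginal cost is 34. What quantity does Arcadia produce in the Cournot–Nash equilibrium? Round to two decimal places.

Yarrow's profit: π_Y = (180 - 1.5Q)q_Y - (44q_Y). Setting ∂π_Y/∂q_Y = 0: 136 - 3q_Y - (3/2)(q_A) = 0.
Arcadia's first-order condition: 146 - 3q_A - (3/2)(q_Y) = 0.
Best responses: q_Y = (136 - (3/2)q_A)/3, q_A = (146 - (3/2)q_Y)/3.
Solving the pair: q_Y = 28, q_A = 104/3.

34.67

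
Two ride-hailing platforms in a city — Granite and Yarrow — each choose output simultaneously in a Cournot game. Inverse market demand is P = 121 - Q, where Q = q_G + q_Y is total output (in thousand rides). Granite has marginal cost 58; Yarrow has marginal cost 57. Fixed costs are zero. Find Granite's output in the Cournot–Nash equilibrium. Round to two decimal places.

20.67

Granite's profit: π_G = (121 - Q)q_G - (58q_G). Setting ∂π_G/∂q_G = 0: 63 - 2q_G - (q_Y) = 0.
Yarrow's first-order condition: 64 - 2q_Y - (q_G) = 0.
So q_G = (63 - q_Y)/2 and q_Y = (64 - q_G)/2.
Solving the pair: q_G = 62/3, q_Y = 65/3.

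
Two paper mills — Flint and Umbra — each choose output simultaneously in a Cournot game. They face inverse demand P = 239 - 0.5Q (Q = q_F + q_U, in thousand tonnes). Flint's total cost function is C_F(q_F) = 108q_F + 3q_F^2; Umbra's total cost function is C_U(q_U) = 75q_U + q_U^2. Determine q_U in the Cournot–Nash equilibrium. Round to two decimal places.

52.17

Flint's profit: π_F = (239 - 0.5Q)q_F - (108q_F + 3q_F²). Setting ∂π_F/∂q_F = 0: 131 - 7q_F - (1/2)(q_U) = 0.
Umbra's first-order condition: 164 - 3q_U - (1/2)(q_F) = 0.
Rearranging gives the reaction functions q_F = (131 - (1/2)q_U)/7 and q_U = (164 - (1/2)q_F)/3.
Substituting one into the other gives q_F = 1244/83 and q_U = 52.1687.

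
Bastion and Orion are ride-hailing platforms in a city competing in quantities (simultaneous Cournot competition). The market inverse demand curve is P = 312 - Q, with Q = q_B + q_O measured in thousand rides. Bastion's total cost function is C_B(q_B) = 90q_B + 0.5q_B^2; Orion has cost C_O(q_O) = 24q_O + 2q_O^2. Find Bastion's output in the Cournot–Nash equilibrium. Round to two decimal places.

Bastion's profit: π_B = (312 - Q)q_B - (90q_B + (1/2)q_B²). Setting ∂π_B/∂q_B = 0: 222 - 3q_B - (q_O) = 0.
Orion's first-order condition: 288 - 6q_O - (q_B) = 0.
Rearranging gives the reaction functions q_B = (222 - q_O)/3 and q_O = (288 - q_B)/6.
Solving the pair: q_B = 1044/17, q_O = 642/17.

61.41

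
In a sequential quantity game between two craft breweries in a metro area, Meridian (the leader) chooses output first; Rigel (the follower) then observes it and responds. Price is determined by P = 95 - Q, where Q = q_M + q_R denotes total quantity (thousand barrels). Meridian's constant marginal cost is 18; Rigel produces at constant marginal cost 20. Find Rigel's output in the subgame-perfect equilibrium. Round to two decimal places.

Solve by backward induction. Given q_M, the follower Rigel maximises π_R = (95 - q_M - q_R)q_R - 20q_R.
Follower FOC: 75 - q_M - 2q_R = 0, so q_R(q_M) = (75 - q_M)/2.
The leader anticipates this reaction. Substituting into P = 95 - Q gives P = 115/2 - (1/2)q_M, so π_M = (115/2 - (1/2)q_M)q_M - 18q_M.
The leader's first-order condition 79/2 - q_M = 0 yields q_M = 79/2.
Then q_R = (75 - 79/2)/2 = 71/4.

17.75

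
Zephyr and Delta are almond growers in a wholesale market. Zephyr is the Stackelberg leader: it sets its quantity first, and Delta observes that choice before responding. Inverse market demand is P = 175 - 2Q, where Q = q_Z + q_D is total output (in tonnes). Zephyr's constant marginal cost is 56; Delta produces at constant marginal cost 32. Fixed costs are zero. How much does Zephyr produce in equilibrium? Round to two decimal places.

Solve by backward induction. Given q_Z, the follower Delta maximises π_D = (175 - 2q_Z - 2q_D)q_D - 32q_D.
Setting the follower's marginal profit to zero, 143 - 2q_Z - 4q_D = 0, i.e. q_D = (143 - 2q_Z)/4.
Zephyr substitutes q_D(q_Z) into its own profit: π_Z = q_Z(175 - 2q_Z - (143 - 2q_Z)/2) - 56q_Z = (207/2 - q_Z)q_Z - 56q_Z.
Maximising: ∂π_Z/∂q_Z = 95/2 - 2q_Z = 0, giving q_Z = 95/4.
Then q_D = (143 - 2·(95/4))/4 = 191/8.

23.75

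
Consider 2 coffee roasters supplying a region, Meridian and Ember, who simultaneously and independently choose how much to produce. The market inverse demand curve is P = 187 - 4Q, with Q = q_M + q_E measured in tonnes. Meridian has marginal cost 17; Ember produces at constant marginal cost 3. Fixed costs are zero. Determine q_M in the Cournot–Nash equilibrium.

Meridian's profit: π_M = (187 - 4Q)q_M - (17q_M). Setting ∂π_M/∂q_M = 0: 170 - 8q_M - 4(q_E) = 0.
Ember's profit: π_E = (187 - 4Q)q_E - (3q_E). Setting ∂π_E/∂q_E = 0: 184 - 8q_E - 4(q_M) = 0.
Best responses: q_M = (170 - 4q_E)/8, q_E = (184 - 4q_M)/8.
Substituting one into the other gives q_M = 13 and q_E = 33/2.

13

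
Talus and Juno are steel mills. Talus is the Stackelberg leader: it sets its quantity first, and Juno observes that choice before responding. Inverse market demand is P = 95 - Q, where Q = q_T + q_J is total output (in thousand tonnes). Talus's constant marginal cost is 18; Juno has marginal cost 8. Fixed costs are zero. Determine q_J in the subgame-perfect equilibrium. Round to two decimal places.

The follower Juno best-responds to any q_T: π_J = (95 - Q)q_J - 8q_J.
Follower FOC: 87 - q_T - 2q_J = 0, so q_J(q_T) = (87 - q_T)/2.
Talus substitutes q_J(q_T) into its own profit: π_T = q_T(95 - q_T - (87 - q_T)/2) - 18q_T = (103/2 - (1/2)q_T)q_T - 18q_T.
Leader FOC: 67/2 - q_T = 0, so q_T = 67/2.
Then q_J = (87 - 67/2)/2 = 107/4.

26.75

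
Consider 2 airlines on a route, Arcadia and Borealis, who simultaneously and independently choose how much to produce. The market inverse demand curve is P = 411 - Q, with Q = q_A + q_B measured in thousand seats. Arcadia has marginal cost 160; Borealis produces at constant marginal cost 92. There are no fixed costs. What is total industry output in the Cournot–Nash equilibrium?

190

Arcadia's profit: π_A = (411 - Q)q_A - (160q_A). Setting ∂π_A/∂q_A = 0: 251 - 2q_A - (q_B) = 0.
Borealis's profit: π_B = (411 - Q)q_B - (92q_B). Setting ∂π_B/∂q_B = 0: 319 - 2q_B - (q_A) = 0.
So q_A = (251 - q_B)/2 and q_B = (319 - q_A)/2.
Substituting one into the other gives q_A = 61 and q_B = 129.
Total output Q = 61 + 129 = 190.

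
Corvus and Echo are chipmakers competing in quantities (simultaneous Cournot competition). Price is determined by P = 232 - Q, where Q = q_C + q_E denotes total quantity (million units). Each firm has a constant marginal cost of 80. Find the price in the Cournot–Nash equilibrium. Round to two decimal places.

130.67

A representative firm's profit is π_i = q_i(232 - Q) - 80q_i.
First-order condition (treating rivals' output as given): 152 - 2q_i - q_j = 0.
By symmetry each firm produces the same amount; substituting q_j = q_i yields q_i = 152/3.
Total output Q = 304/3, so price P = 232 - 304/3 = 392/3.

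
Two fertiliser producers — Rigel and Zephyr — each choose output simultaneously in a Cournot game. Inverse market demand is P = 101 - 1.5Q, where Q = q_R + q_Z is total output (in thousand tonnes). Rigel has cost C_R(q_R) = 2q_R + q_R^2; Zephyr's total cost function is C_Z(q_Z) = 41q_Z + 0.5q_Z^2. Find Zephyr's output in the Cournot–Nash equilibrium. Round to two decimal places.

Rigel's profit: π_R = (101 - 1.5Q)q_R - (2q_R + q_R²). Setting ∂π_R/∂q_R = 0: 99 - 5q_R - (3/2)(q_Z) = 0.
Zephyr's profit: π_Z = (101 - 1.5Q)q_Z - (41q_Z + (1/2)q_Z²). Setting ∂π_Z/∂q_Z = 0: 60 - 4q_Z - (3/2)(q_R) = 0.
Rearranging gives the reaction functions q_R = (99 - (3/2)q_Z)/5 and q_Z = (60 - (3/2)q_R)/4.
Substituting one into the other gives q_R = 1224/71 and q_Z = 606/71.

8.54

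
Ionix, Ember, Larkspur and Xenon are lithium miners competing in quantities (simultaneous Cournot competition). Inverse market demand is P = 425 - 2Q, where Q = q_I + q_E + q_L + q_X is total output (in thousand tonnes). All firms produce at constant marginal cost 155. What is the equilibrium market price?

Each firm earns π_i = (425 - 2Q)q_i - 155q_i.
Setting ∂π_i/∂q_i = 0 with rivals' quantities fixed: 270 - 4q_i - 2·Σ_{j≠i} q_j = 0.
With identical firms every q_j equals q_i, so Σ_{j≠i} q_j = 3q_i and 270 = 10q_i, giving q_i = 27.
Total output Q = 108, so price P = 425 - 2·108 = 209.

209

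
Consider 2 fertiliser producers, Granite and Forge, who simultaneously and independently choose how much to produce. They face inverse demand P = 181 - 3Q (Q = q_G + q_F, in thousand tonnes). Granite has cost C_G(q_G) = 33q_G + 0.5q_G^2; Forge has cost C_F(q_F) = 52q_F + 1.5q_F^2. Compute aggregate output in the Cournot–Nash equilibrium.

26

Granite's profit: π_G = (181 - 3Q)q_G - (33q_G + (1/2)q_G²). Setting ∂π_G/∂q_G = 0: 148 - 7q_G - 3(q_F) = 0.
Forge's first-order condition: 129 - 9q_F - 3(q_G) = 0.
Rearranging gives the reaction functions q_G = (148 - 3q_F)/7 and q_F = (129 - 3q_G)/9.
Solving the pair: q_G = 35/2, q_F = 17/2.
Total output Q = 35/2 + 17/2 = 26.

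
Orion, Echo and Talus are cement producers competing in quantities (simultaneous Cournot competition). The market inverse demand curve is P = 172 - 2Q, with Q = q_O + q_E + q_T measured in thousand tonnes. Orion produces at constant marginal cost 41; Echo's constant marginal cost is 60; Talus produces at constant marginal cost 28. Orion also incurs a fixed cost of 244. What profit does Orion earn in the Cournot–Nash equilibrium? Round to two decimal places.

342.53

Orion's profit: π_O = (172 - 2Q)q_O - (41q_O). Setting ∂π_O/∂q_O = 0: 131 - 4q_O - 2(q_E + q_T) = 0.
Echo's profit: π_E = (172 - 2Q)q_E - (60q_E). Setting ∂π_E/∂q_E = 0: 112 - 4q_E - 2(q_O + q_T) = 0.
Talus's profit: π_T = (172 - 2Q)q_T - (28q_T). Setting ∂π_T/∂q_T = 0: 144 - 4q_T - 2(q_O + q_E) = 0.
Adding the 3 conditions: 387 − 4Q − 4Q = 0, i.e. Q = 387/8.
Back-substituting: q_O = (131 − 387/4)/2 = 137/8, q_E = (112 − 387/4)/2 = 61/8, q_T = (144 − 387/4)/2 = 189/8.
Price P = 172 - 2·(387/8) = 301/4.
Orion's profit: (301/4 - 41)·(137/8) - 244 = 342.5313.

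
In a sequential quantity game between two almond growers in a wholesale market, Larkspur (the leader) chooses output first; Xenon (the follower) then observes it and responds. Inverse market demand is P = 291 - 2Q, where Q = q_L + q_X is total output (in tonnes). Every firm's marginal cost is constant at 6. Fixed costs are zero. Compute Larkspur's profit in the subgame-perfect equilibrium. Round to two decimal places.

The follower Xenon best-responds to any q_L: π_X = (291 - 2Q)q_X - 6q_X.
∂π_X/∂q_X = 285 - 2q_L - 4q_X = 0 gives the reaction function q_X = (285 - 2q_L)/4.
The leader anticipates this reaction. Substituting into P = 291 - 2Q gives P = 297/2 - q_L, so π_L = (297/2 - q_L)q_L - 6q_L.
The leader's first-order condition 285/2 - 2q_L = 0 yields q_L = 285/4.
Then q_X = (285 - 2·(285/4))/4 = 285/8.
Price P = 291 - 2·(855/8) = 309/4.
Larkspur's profit: (309/4 - 6)·(285/4) = 5076.5625.

5076.56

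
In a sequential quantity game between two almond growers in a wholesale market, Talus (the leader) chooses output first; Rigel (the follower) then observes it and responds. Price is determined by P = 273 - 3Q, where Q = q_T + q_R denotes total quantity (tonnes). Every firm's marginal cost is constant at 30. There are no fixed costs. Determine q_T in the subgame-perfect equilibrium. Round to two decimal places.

Solve by backward induction. Given q_T, the follower Rigel maximises π_R = (273 - 3q_T - 3q_R)q_R - 30q_R.
Setting the follower's marginal profit to zero, 243 - 3q_T - 6q_R = 0, i.e. q_R = (243 - 3q_T)/6.
Talus substitutes q_R(q_T) into its own profit: π_T = q_T(273 - 3q_T - (243 - 3q_T)/2) - 30q_T = (303/2 - (3/2)q_T)q_T - 30q_T.
Leader FOC: 243/2 - 3q_T = 0, so q_T = 81/2.
Then q_R = (243 - 3·(81/2))/6 = 81/4.

40.50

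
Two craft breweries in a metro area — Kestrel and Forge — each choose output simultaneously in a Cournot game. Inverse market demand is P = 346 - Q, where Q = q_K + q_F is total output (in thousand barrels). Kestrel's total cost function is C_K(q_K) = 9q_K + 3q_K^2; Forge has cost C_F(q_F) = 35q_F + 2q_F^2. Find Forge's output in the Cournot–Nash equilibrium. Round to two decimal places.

Kestrel's profit: π_K = (346 - Q)q_K - (9q_K + 3q_K²). Setting ∂π_K/∂q_K = 0: 337 - 8q_K - (q_F) = 0.
Forge's first-order condition: 311 - 6q_F - (q_K) = 0.
So q_K = (337 - q_F)/8 and q_F = (311 - q_K)/6.
Solving the pair: q_K = 1711/47, q_F = 45.7660.

45.77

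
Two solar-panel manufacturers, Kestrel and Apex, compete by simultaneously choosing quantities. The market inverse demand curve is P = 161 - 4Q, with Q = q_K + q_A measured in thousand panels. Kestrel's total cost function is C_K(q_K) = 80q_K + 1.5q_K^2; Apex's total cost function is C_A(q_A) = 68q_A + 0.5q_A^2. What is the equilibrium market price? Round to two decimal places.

110.11

Kestrel's profit: π_K = (161 - 4Q)q_K - (80q_K + (3/2)q_K²). Setting ∂π_K/∂q_K = 0: 81 - 11q_K - 4(q_A) = 0.
Apex's first-order condition: 93 - 9q_A - 4(q_K) = 0.
So q_K = (81 - 4q_A)/11 and q_A = (93 - 4q_K)/9.
Solving the pair: q_K = 357/83, q_A = 699/83.
Total output Q = 1056/83, so price P = 161 - 4·(1056/83) = 110.1084.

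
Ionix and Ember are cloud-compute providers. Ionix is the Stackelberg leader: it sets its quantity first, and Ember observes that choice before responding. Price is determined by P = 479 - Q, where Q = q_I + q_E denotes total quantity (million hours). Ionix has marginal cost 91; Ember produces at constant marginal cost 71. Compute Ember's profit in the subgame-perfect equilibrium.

Solve by backward induction. Given q_I, the follower Ember maximises π_E = (479 - q_I - q_E)q_E - 71q_E.
Setting the follower's marginal profit to zero, 408 - q_I - 2q_E = 0, i.e. q_E = (408 - q_I)/2.
The leader anticipates this reaction. Substituting into P = 479 - Q gives P = 275 - (1/2)q_I, so π_I = (275 - (1/2)q_I)q_I - 91q_I.
Maximising: ∂π_I/∂q_I = 184 - q_I = 0, giving q_I = 184.
Then q_E = (408 - 184)/2 = 112.
Price P = 479 - 296 = 183.
Ember's profit: (183 - 71)·112 = 12544.

12544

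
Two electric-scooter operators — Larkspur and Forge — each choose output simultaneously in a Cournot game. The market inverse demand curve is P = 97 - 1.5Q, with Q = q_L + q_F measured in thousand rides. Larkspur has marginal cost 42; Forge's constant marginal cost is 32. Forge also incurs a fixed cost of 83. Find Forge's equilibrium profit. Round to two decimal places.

Larkspur's profit: π_L = (97 - 1.5Q)q_L - (42q_L). Setting ∂π_L/∂q_L = 0: 55 - 3q_L - (3/2)(q_F) = 0.
Forge's first-order condition: 65 - 3q_F - (3/2)(q_L) = 0.
So q_L = (55 - (3/2)q_F)/3 and q_F = (65 - (3/2)q_L)/3.
Solving the pair: q_L = 10, q_F = 50/3.
Price P = 97 - (3/2)·(80/3) = 57.
Forge's profit: (57 - 32)·(50/3) - 83 = 1001/3.

333.67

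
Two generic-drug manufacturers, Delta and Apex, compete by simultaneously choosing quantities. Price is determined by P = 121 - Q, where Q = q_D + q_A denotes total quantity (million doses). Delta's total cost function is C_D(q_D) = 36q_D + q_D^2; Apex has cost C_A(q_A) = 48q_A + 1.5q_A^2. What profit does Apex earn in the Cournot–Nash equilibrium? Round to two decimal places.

Delta's profit: π_D = (121 - Q)q_D - (36q_D + q_D²). Setting ∂π_D/∂q_D = 0: 85 - 4q_D - (q_A) = 0.
Apex's first-order condition: 73 - 5q_A - (q_D) = 0.
Rearranging gives the reaction functions q_D = (85 - q_A)/4 and q_A = (73 - q_D)/5.
Substituting one into the other gives q_D = 352/19 and q_A = 207/19.
Price P = 121 - 559/19 = 1740/19.
Apex's profit: (1740/19)·(207/19) - 48·(207/19) - (3/2)(207/19)² = 296.7382.

296.74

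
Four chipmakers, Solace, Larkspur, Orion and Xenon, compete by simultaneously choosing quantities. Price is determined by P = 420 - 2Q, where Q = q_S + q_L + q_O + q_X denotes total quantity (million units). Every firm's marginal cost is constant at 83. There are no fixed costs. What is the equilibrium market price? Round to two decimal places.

150.40

Each firm earns π_i = (420 - 2Q)q_i - 83q_i.
Setting ∂π_i/∂q_i = 0 with rivals' quantities fixed: 337 - 4q_i - 2·Σ_{j≠i} q_j = 0.
With identical firms every q_j equals q_i, so Σ_{j≠i} q_j = 3q_i and 337 = 10q_i, giving q_i = 337/10.
Total output Q = 674/5, so price P = 420 - 2·(674/5) = 752/5.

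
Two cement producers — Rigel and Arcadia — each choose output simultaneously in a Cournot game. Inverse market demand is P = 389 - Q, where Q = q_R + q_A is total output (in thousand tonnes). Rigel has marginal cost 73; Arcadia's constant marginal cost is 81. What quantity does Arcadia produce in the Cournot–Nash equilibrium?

Rigel's profit: π_R = (389 - Q)q_R - (73q_R). Setting ∂π_R/∂q_R = 0: 316 - 2q_R - (q_A) = 0.
Arcadia's first-order condition: 308 - 2q_A - (q_R) = 0.
So q_R = (316 - q_A)/2 and q_A = (308 - q_R)/2.
Substituting one into the other gives q_R = 108 and q_A = 100.

100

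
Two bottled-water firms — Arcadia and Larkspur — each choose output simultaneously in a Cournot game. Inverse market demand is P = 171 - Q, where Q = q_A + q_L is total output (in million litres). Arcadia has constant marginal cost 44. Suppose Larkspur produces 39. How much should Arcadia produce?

With the rival's output fixed at 39, Arcadia's profit is π_A = (171 - 39 - q_A)q_A - (44q_A) = (132 - q_A)q_A - (44q_A).
∂π_A/∂q_A = 88 - 2q_A = 0, so q_A = 44.

44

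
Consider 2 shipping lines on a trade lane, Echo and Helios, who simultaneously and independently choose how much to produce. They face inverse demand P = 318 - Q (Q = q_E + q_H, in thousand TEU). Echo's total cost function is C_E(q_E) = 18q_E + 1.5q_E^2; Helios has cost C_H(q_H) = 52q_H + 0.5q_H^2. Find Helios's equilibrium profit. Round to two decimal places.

8119.13

Echo's profit: π_E = (318 - Q)q_E - (18q_E + (3/2)q_E²). Setting ∂π_E/∂q_E = 0: 300 - 5q_E - (q_H) = 0.
Helios's profit: π_H = (318 - Q)q_H - (52q_H + (1/2)q_H²). Setting ∂π_H/∂q_H = 0: 266 - 3q_H - (q_E) = 0.
Best responses: q_E = (300 - q_H)/5, q_H = (266 - q_E)/3.
Substituting one into the other gives q_E = 317/7 and q_H = 515/7.
Price P = 318 - 832/7 = 1394/7.
Helios's profit: (1394/7)·(515/7) - 52·(515/7) - (1/2)(515/7)² = 8119.1327.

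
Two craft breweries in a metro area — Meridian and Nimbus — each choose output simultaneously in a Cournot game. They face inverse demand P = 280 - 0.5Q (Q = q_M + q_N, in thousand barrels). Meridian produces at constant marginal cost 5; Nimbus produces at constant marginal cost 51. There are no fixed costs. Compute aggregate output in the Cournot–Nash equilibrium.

Meridian's profit: π_M = (280 - 0.5Q)q_M - (5q_M). Setting ∂π_M/∂q_M = 0: 275 - q_M - (1/2)(q_N) = 0.
Nimbus's profit: π_N = (280 - 0.5Q)q_N - (51q_N). Setting ∂π_N/∂q_N = 0: 229 - q_N - (1/2)(q_M) = 0.
Rearranging gives the reaction functions q_M = (275 - (1/2)q_N) and q_N = (229 - (1/2)q_M).
Solving the pair: q_M = 214, q_N = 122.
Total output Q = 214 + 122 = 336.

336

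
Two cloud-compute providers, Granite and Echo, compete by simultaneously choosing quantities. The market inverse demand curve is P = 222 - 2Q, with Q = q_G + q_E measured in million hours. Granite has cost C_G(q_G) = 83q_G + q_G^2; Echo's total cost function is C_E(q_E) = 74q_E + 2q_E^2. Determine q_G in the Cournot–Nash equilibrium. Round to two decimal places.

Granite's profit: π_G = (222 - 2Q)q_G - (83q_G + q_G²). Setting ∂π_G/∂q_G = 0: 139 - 6q_G - 2(q_E) = 0.
Echo's first-order condition: 148 - 8q_E - 2(q_G) = 0.
So q_G = (139 - 2q_E)/6 and q_E = (148 - 2q_G)/8.
Solving the pair: q_G = 204/11, q_E = 305/22.

18.55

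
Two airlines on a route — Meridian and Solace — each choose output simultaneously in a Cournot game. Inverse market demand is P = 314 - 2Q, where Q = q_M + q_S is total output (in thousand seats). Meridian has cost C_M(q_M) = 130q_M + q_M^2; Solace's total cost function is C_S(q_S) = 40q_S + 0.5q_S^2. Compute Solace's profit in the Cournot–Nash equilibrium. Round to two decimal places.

6021.36

Meridian's profit: π_M = (314 - 2Q)q_M - (130q_M + q_M²). Setting ∂π_M/∂q_M = 0: 184 - 6q_M - 2(q_S) = 0.
Solace's profit: π_S = (314 - 2Q)q_S - (40q_S + (1/2)q_S²). Setting ∂π_S/∂q_S = 0: 274 - 5q_S - 2(q_M) = 0.
Best responses: q_M = (184 - 2q_S)/6, q_S = (274 - 2q_M)/5.
Substituting one into the other gives q_M = 186/13 and q_S = 638/13.
Price P = 314 - 2·(824/13) = 187.2308.
Solace's profit: 187.2308·(638/13) - 40·(638/13) - (1/2)(638/13)² = 6021.3609.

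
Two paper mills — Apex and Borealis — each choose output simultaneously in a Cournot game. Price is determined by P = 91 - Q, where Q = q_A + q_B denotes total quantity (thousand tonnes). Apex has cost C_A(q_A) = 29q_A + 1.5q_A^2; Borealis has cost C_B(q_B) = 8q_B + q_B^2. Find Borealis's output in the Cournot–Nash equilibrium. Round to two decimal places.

Apex's profit: π_A = (91 - Q)q_A - (29q_A + (3/2)q_A²). Setting ∂π_A/∂q_A = 0: 62 - 5q_A - (q_B) = 0.
Borealis's profit: π_B = (91 - Q)q_B - (8q_B + q_B²). Setting ∂π_B/∂q_B = 0: 83 - 4q_B - (q_A) = 0.
Rearranging gives the reaction functions q_A = (62 - q_B)/5 and q_B = (83 - q_A)/4.
Substituting one into the other gives q_A = 165/19 and q_B = 353/19.

18.58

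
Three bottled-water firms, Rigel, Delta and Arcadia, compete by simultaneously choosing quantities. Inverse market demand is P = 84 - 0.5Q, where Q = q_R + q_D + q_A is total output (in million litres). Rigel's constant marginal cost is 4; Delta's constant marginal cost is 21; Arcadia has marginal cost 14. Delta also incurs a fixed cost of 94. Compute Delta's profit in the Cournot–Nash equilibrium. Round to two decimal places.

Rigel's profit: π_R = (84 - 0.5Q)q_R - (4q_R). Setting ∂π_R/∂q_R = 0: 80 - q_R - (1/2)(q_D + q_A) = 0.
Delta's first-order condition: 63 - q_D - (1/2)(q_R + q_A) = 0.
Arcadia's profit: π_A = (84 - 0.5Q)q_A - (14q_A). Setting ∂π_A/∂q_A = 0: 70 - q_A - (1/2)(q_R + q_D) = 0.
Adding the 3 conditions: 213 − Q − Q = 0, i.e. Q = 213/2.
Back-substituting: q_R = (80 − 213/4)/(1/2) = 107/2, q_D = (63 − 213/4)/(1/2) = 39/2, q_A = (70 − 213/4)/(1/2) = 67/2.
Price P = 84 - (1/2)·(213/2) = 123/4.
Delta's profit: (123/4 - 21)·(39/2) - 94 = 769/8.

96.13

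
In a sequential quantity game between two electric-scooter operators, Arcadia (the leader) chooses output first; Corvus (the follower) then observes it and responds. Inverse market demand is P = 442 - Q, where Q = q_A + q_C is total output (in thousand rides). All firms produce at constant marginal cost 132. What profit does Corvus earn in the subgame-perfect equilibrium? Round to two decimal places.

6006.25

The follower Corvus best-responds to any q_A: π_C = (442 - Q)q_C - 132q_C.
Follower FOC: 310 - q_A - 2q_C = 0, so q_C(q_A) = (310 - q_A)/2.
The leader anticipates this reaction. Substituting into P = 442 - Q gives P = 287 - (1/2)q_A, so π_A = (287 - (1/2)q_A)q_A - 132q_A.
Leader FOC: 155 - q_A = 0, so q_A = 155.
Then q_C = (310 - 155)/2 = 155/2.
Price P = 442 - 465/2 = 419/2.
Corvus's profit: (419/2 - 132)·(155/2) = 6006.2500.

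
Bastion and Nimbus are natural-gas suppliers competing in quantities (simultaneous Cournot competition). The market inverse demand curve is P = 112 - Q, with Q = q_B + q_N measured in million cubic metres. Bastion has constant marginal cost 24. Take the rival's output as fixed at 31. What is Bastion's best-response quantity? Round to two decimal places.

With the rival's output fixed at 31, Bastion's profit is π_B = (112 - 31 - q_B)q_B - (24q_B) = (81 - q_B)q_B - (24q_B).
∂π_B/∂q_B = 57 - 2q_B = 0, so q_B = 57/2.

28.50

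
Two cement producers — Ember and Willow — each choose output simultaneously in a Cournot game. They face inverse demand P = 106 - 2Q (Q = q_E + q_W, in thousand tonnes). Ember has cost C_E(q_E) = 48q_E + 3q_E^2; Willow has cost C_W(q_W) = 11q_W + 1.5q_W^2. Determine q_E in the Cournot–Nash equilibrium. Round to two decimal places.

Ember's profit: π_E = (106 - 2Q)q_E - (48q_E + 3q_E²). Setting ∂π_E/∂q_E = 0: 58 - 10q_E - 2(q_W) = 0.
Willow's profit: π_W = (106 - 2Q)q_W - (11q_W + (3/2)q_W²). Setting ∂π_W/∂q_W = 0: 95 - 7q_W - 2(q_E) = 0.
Best responses: q_E = (58 - 2q_W)/10, q_W = (95 - 2q_E)/7.
Solving the pair: q_E = 36/11, q_W = 139/11.

3.27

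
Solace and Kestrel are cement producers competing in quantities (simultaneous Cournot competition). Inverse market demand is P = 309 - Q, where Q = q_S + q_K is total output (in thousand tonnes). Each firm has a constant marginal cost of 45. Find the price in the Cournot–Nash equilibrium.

133

Each firm earns π_i = (309 - Q)q_i - 45q_i.
Setting ∂π_i/∂q_i = 0 with rivals' quantities fixed: 264 - 2q_i - q_j = 0.
With identical firms every q_j equals q_i, so q_j = q_i and 264 = 3q_i, giving q_i = 88.
Total output Q = 176, so price P = 309 - 176 = 133.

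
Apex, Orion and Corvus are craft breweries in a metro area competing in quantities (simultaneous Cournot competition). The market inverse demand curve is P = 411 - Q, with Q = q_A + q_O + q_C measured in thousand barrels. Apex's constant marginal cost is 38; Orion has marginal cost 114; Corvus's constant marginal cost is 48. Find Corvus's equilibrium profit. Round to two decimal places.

10972.56

Apex's profit: π_A = (411 - Q)q_A - (38q_A). Setting ∂π_A/∂q_A = 0: 373 - 2q_A - (q_O + q_C) = 0.
Orion's first-order condition: 297 - 2q_O - (q_A + q_C) = 0.
Corvus's profit: π_C = (411 - Q)q_C - (48q_C). Setting ∂π_C/∂q_C = 0: 363 - 2q_C - (q_A + q_O) = 0.
Summing all 3 equations gives 1033 − 4Q = 0, hence Q = 1033/4.
Back-substituting: q_A = (373 − 1033/4) = 459/4, q_O = (297 − 1033/4) = 155/4, q_C = (363 − 1033/4) = 419/4.
Price P = 411 - 1033/4 = 611/4.
Corvus's profit: (611/4 - 48)·(419/4) = 10972.5625.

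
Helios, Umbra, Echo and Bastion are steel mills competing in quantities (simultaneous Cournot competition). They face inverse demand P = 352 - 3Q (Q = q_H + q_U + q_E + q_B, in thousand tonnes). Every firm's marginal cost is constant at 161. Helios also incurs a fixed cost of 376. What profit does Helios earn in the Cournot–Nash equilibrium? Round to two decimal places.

110.41

A representative firm's profit is π_i = q_i(352 - 3Q) - 161q_i.
Setting ∂π_i/∂q_i = 0 with rivals' quantities fixed: 191 - 6q_i - 3·Σ_{j≠i} q_j = 0.
By symmetry each firm produces the same amount; substituting Σ_{j≠i} q_j = 3q_i yields q_i = 191/15.
Price P = 352 - 3·(764/15) = 996/5.
Helios's profit: (996/5 - 161)·(191/15) - 376 = 110.4133.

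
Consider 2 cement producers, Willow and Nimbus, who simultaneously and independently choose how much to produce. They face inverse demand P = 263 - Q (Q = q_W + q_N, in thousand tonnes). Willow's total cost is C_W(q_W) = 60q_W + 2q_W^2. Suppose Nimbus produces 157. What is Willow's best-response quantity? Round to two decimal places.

With the rival's output fixed at 157, Willow's profit is π_W = (263 - 157 - q_W)q_W - (60q_W + 2q_W²) = (106 - q_W)q_W - (60q_W + 2q_W²).
∂π_W/∂q_W = 46 - 6q_W = 0, so q_W = 23/3.

7.67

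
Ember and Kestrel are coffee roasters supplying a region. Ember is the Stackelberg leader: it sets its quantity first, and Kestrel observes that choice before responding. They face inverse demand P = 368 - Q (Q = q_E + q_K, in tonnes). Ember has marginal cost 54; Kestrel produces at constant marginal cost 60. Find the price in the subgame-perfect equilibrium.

134

The follower Kestrel best-responds to any q_E: π_K = (368 - Q)q_K - 60q_K.
Follower FOC: 308 - q_E - 2q_K = 0, so q_K(q_E) = (308 - q_E)/2.
The leader anticipates this reaction. Substituting into P = 368 - Q gives P = 214 - (1/2)q_E, so π_E = (214 - (1/2)q_E)q_E - 54q_E.
Maximising: ∂π_E/∂q_E = 160 - q_E = 0, giving q_E = 160.
Then q_K = (308 - 160)/2 = 74.
Total output Q = 234, so price P = 368 - 234 = 134.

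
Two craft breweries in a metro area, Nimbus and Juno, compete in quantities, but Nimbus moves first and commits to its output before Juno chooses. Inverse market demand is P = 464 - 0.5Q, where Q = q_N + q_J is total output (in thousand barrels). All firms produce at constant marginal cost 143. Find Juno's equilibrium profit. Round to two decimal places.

12880.13

The follower Juno best-responds to any q_N: π_J = (464 - 0.5Q)q_J - 143q_J.
∂π_J/∂q_J = 321 - (1/2)q_N - q_J = 0 gives the reaction function q_J = (321 - (1/2)q_N).
Nimbus substitutes q_J(q_N) into its own profit: π_N = q_N(464 - (1/2)q_N - (321 - (1/2)q_N)/2) - 143q_N = (607/2 - (1/4)q_N)q_N - 143q_N.
Leader FOC: 321/2 - (1/2)q_N = 0, so q_N = 321.
Then q_J = (321 - (1/2)·321) = 321/2.
Price P = 464 - (1/2)·(963/2) = 893/4.
Juno's profit: (893/4 - 143)·(321/2) = 12880.1250.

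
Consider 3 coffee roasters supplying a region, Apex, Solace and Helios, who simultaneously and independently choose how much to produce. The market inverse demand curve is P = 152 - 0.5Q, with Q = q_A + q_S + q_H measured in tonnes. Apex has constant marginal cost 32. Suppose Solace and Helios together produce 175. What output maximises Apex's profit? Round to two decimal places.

32.50

With rivals' combined output fixed at 175, Apex's profit is π_A = (152 - (1/2)·175 - (1/2)q_A)q_A - (32q_A) = (129/2 - (1/2)q_A)q_A - (32q_A).
∂π_A/∂q_A = 65/2 - q_A = 0, so q_A = 65/2.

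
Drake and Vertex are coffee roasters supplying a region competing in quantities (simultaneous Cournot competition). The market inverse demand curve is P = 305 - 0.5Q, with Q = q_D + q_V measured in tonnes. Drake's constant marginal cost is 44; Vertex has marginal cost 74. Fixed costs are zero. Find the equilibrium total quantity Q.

Drake's profit: π_D = (305 - 0.5Q)q_D - (44q_D). Setting ∂π_D/∂q_D = 0: 261 - q_D - (1/2)(q_V) = 0.
Vertex's profit: π_V = (305 - 0.5Q)q_V - (74q_V). Setting ∂π_V/∂q_V = 0: 231 - q_V - (1/2)(q_D) = 0.
Best responses: q_D = (261 - (1/2)q_V), q_V = (231 - (1/2)q_D).
Solving the pair: q_D = 194, q_V = 134.
Total output Q = 194 + 134 = 328.

328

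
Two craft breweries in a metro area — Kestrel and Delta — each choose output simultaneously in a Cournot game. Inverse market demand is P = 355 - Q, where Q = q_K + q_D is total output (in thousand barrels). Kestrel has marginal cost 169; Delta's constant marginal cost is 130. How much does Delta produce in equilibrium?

88

Kestrel's profit: π_K = (355 - Q)q_K - (169q_K). Setting ∂π_K/∂q_K = 0: 186 - 2q_K - (q_D) = 0.
Delta's first-order condition: 225 - 2q_D - (q_K) = 0.
So q_K = (186 - q_D)/2 and q_D = (225 - q_K)/2.
Substituting one into the other gives q_K = 49 and q_D = 88.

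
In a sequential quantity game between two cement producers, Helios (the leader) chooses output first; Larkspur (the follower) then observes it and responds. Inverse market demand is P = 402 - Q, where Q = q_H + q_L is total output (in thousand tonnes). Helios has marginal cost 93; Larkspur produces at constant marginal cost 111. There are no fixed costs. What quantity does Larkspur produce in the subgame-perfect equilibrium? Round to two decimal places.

The follower Larkspur best-responds to any q_H: π_L = (402 - Q)q_L - 111q_L.
Follower FOC: 291 - q_H - 2q_L = 0, so q_L(q_H) = (291 - q_H)/2.
Helios substitutes q_L(q_H) into its own profit: π_H = q_H(402 - q_H - (291 - q_H)/2) - 93q_H = (513/2 - (1/2)q_H)q_H - 93q_H.
The leader's first-order condition 327/2 - q_H = 0 yields q_H = 327/2.
Then q_L = (291 - 327/2)/2 = 255/4.

63.75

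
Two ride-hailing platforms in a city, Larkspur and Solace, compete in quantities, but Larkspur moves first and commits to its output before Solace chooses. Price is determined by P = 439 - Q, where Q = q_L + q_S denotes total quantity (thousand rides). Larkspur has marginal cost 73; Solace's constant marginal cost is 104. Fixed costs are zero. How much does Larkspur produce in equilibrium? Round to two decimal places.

198.50

Solve by backward induction. Given q_L, the follower Solace maximises π_S = (439 - q_L - q_S)q_S - 104q_S.
Follower FOC: 335 - q_L - 2q_S = 0, so q_S(q_L) = (335 - q_L)/2.
The leader anticipates this reaction. Substituting into P = 439 - Q gives P = 543/2 - (1/2)q_L, so π_L = (543/2 - (1/2)q_L)q_L - 73q_L.
Leader FOC: 397/2 - q_L = 0, so q_L = 397/2.
Then q_S = (335 - 397/2)/2 = 273/4.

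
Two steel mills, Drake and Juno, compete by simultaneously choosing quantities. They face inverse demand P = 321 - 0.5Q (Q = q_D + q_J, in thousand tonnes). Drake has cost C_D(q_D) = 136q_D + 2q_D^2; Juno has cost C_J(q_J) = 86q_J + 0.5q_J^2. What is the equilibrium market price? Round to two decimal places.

Drake's profit: π_D = (321 - 0.5Q)q_D - (136q_D + 2q_D²). Setting ∂π_D/∂q_D = 0: 185 - 5q_D - (1/2)(q_J) = 0.
Juno's first-order condition: 235 - 2q_J - (1/2)(q_D) = 0.
Rearranging gives the reaction functions q_D = (185 - (1/2)q_J)/5 and q_J = (235 - (1/2)q_D)/2.
Solving the pair: q_D = 1010/39, q_J = 111.0256.
Total output Q = 1780/13, so price P = 321 - (1/2)·(1780/13) = 252.5385.

252.54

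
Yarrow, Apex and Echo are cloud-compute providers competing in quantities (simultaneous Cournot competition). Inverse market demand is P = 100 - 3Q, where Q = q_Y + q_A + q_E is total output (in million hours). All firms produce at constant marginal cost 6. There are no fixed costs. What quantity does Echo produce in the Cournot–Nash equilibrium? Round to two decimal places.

A representative firm's profit is π_i = q_i(100 - 3Q) - 6q_i.
Setting ∂π_i/∂q_i = 0 with rivals' quantities fixed: 94 - 6q_i - 3·Σ_{j≠i} q_j = 0.
With identical firms every q_j equals q_i, so Σ_{j≠i} q_j = 2q_i and 94 = 12q_i, giving q_i = 47/6.

7.83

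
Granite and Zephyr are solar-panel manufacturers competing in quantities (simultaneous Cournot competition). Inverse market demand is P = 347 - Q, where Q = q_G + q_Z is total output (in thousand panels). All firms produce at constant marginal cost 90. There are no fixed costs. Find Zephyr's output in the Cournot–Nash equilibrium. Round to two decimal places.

A representative firm's profit is π_i = q_i(347 - Q) - 90q_i.
Setting ∂π_i/∂q_i = 0 with rivals' quantities fixed: 257 - 2q_i - q_j = 0.
By symmetry each firm produces the same amount; substituting q_j = q_i yields q_i = 257/3.

85.67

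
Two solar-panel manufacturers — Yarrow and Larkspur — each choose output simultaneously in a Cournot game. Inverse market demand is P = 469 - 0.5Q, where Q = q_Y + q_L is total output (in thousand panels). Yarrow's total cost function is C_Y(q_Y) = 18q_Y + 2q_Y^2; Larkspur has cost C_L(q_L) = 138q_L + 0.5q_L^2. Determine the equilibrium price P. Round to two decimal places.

Yarrow's profit: π_Y = (469 - 0.5Q)q_Y - (18q_Y + 2q_Y²). Setting ∂π_Y/∂q_Y = 0: 451 - 5q_Y - (1/2)(q_L) = 0.
Larkspur's first-order condition: 331 - 2q_L - (1/2)(q_Y) = 0.
Best responses: q_Y = (451 - (1/2)q_L)/5, q_L = (331 - (1/2)q_Y)/2.
Solving the pair: q_Y = 982/13, q_L = 1906/13.
Total output Q = 222.1538, so price P = 469 - (1/2)·222.1538 = 357.9231.

357.92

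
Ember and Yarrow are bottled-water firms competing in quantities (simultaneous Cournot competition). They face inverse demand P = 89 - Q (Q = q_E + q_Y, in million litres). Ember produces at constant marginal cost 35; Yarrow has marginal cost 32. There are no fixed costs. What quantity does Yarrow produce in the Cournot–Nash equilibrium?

20

Ember's profit: π_E = (89 - Q)q_E - (35q_E). Setting ∂π_E/∂q_E = 0: 54 - 2q_E - (q_Y) = 0.
Yarrow's profit: π_Y = (89 - Q)q_Y - (32q_Y). Setting ∂π_Y/∂q_Y = 0: 57 - 2q_Y - (q_E) = 0.
So q_E = (54 - q_Y)/2 and q_Y = (57 - q_E)/2.
Substituting one into the other gives q_E = 17 and q_Y = 20.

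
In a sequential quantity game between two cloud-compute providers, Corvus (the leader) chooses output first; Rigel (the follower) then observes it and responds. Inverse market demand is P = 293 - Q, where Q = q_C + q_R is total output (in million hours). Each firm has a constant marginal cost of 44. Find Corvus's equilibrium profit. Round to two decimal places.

The follower Rigel best-responds to any q_C: π_R = (293 - Q)q_R - 44q_R.
Setting the follower's marginal profit to zero, 249 - q_C - 2q_R = 0, i.e. q_R = (249 - q_C)/2.
Corvus substitutes q_R(q_C) into its own profit: π_C = q_C(293 - q_C - (249 - q_C)/2) - 44q_C = (337/2 - (1/2)q_C)q_C - 44q_C.
The leader's first-order condition 249/2 - q_C = 0 yields q_C = 249/2.
Then q_R = (249 - 249/2)/2 = 249/4.
Price P = 293 - 747/4 = 425/4.
Corvus's profit: (425/4 - 44)·(249/2) = 7750.1250.

7750.13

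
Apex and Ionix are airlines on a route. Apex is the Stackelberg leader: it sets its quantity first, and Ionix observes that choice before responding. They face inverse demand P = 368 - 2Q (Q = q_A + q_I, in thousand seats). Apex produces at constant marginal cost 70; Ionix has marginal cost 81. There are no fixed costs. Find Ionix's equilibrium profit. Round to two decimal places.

The follower Ionix best-responds to any q_A: π_I = (368 - 2Q)q_I - 81q_I.
Follower FOC: 287 - 2q_A - 4q_I = 0, so q_I(q_A) = (287 - 2q_A)/4.
Apex substitutes q_I(q_A) into its own profit: π_A = q_A(368 - 2q_A - (287 - 2q_A)/2) - 70q_A = (449/2 - q_A)q_A - 70q_A.
Leader FOC: 309/2 - 2q_A = 0, so q_A = 309/4.
Then q_I = (287 - 2·(309/4))/4 = 265/8.
Price P = 368 - 2·(883/8) = 589/4.
Ionix's profit: (589/4 - 81)·(265/8) = 2194.5313.

2194.53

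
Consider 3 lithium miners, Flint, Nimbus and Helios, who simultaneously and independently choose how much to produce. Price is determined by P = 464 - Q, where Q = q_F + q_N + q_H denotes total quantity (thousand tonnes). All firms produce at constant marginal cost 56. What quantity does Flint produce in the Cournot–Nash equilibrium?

102

Each firm earns π_i = (464 - Q)q_i - 56q_i.
Setting ∂π_i/∂q_i = 0 with rivals' quantities fixed: 408 - 2q_i - Σ_{j≠i} q_j = 0.
By symmetry each firm produces the same amount; substituting Σ_{j≠i} q_j = 2q_i yields q_i = 408/4 = 102.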